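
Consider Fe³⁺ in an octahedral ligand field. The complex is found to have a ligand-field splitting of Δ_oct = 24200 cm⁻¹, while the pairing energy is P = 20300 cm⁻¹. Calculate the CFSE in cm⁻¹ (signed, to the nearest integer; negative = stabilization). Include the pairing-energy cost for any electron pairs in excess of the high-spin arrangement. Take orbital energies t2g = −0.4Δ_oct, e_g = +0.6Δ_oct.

-7800

Group 8 minus oxidation state +3 gives a d⁵ configuration for Fe³⁺.
With Δ_oct > P the complex is low-spin.
That gives t2g^5 e_g^0.
Orbital CFSE = -2.0Δ_oct = -2.0 × 24200 = -48400 cm⁻¹.
Excess pairs vs high-spin: 2 − 0 = 2; pairing cost = +40600 cm⁻¹.
Net CFSE = -48400 + 40600 = -7800 cm⁻¹.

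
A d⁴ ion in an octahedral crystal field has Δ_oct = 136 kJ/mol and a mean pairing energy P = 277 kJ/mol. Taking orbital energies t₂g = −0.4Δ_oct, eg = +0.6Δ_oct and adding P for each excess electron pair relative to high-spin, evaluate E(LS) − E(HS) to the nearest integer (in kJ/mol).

In the high-spin limit (t₂g³ eg¹) the orbital term is -0.6Δ_oct = -82 kJ/mol, with no excess pairing.
For low-spin the configuration is t₂g⁴ eg⁰: orbital energy -1.6 × 136 = -218 kJ/mol, and 1 additional pair relative to high-spin adds 277 kJ/mol, giving 59 kJ/mol.
Thus E(LS) − E(HS) = 141 kJ/mol.

141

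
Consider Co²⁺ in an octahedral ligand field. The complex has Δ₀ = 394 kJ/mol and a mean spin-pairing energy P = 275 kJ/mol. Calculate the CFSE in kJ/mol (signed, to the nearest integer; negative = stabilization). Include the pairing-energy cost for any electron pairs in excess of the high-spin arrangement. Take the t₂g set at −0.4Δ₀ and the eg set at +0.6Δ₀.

-434

Co²⁺: group 9, so d-count = 9 − 2 = 7.
Since Δ₀ = 394 kJ/mol > P = 275 kJ/mol, the complex adopts the low-spin configuration.
Filling d⁷ accordingly: t₂g⁶ eg¹.
Orbital CFSE = -1.8Δ₀ = -1.8 × 394 = -709 kJ/mol.
Excess pairs vs high-spin: 3 − 2 = 1; pairing cost = +275 kJ/mol.
Net CFSE = -709 + 275 = -434 kJ/mol.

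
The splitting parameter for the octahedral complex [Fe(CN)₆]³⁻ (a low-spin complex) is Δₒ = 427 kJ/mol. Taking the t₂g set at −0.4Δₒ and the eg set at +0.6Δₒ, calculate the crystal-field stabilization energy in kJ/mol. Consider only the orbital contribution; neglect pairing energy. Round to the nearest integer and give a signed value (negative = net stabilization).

-854

Each CN⁻ contributes -1; 6 × (-1) = -6. With overall charge -3, Fe is in the +3 oxidation state.
Group 8 minus oxidation state +3 gives a d⁵ configuration for Fe³⁺.
Electron filling gives t₂g⁵ eg⁰.
CFSE(orbital) = 5×(-0.4Δₒ) + 0×(0.6Δₒ) = -2.0Δₒ; with Δₒ = 427 kJ/mol that is -854 kJ/mol.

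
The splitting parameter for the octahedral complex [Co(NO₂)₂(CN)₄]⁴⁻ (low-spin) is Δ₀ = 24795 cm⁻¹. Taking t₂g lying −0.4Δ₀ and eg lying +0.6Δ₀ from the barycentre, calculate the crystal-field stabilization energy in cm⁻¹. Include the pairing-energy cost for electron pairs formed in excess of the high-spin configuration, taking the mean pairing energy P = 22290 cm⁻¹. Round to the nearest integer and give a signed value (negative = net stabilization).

Ligand charges: 2×(-1) from NO₂⁻ and 4×(-1) from CN⁻ sum to -6; with overall charge -4, Co is +2.
Co sits in group 9; removing 2 electrons leaves Co²⁺ with 9 − 2 = 7 d electrons.
The d⁷ electrons fill as t₂g⁶ eg¹.
CFSE(orbital) = 6×(-0.4Δ₀) + 1×(0.6Δ₀) = -1.8Δ₀; with Δ₀ = 24795 cm⁻¹ that is -44631 cm⁻¹.
Relative to high-spin t₂g⁵ eg² (2 paired), the low-spin configuration has 1 additional pair, contributing +1 × 22290 = +22290 cm⁻¹.
Combining: -44631 + 22290 = -22341 cm⁻¹.

-22341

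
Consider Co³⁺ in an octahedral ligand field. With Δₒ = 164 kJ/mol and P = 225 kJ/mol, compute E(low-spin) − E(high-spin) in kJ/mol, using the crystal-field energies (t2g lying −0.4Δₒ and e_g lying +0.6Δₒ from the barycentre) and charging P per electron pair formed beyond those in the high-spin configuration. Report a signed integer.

122

Co sits in group 9; removing 3 electrons leaves Co³⁺ with 9 − 3 = 6 d electrons.
In the high-spin limit (t2g^4 e_g^2) the orbital term is -0.4Δₒ = -66 kJ/mol, with no excess pairing.
Low-spin t2g^6 e_g^0 gives -2.4Δₒ = -394 kJ/mol, but forming 2 extra pairs costs 2P = 450 kJ/mol, so E(LS) = -394 + 450 = 56 kJ/mol.
E(LS) − E(HS) = 56 − (-66) = 122 kJ/mol.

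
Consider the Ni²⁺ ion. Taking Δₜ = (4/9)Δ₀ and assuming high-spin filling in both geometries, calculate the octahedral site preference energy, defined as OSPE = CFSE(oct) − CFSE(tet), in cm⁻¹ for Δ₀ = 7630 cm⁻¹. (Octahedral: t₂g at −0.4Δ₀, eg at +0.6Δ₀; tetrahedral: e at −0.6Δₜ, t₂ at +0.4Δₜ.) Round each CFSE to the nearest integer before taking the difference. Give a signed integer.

Ni sits in group 10; removing 2 electrons leaves Ni²⁺ with 10 − 2 = 8 d electrons.
In an octahedral site d⁸ (HS) is t₂g⁶ eg², giving CFSE(oct) = -1.2Δ₀ = -9156 cm⁻¹.
In a tetrahedral site the filling is e⁴ t₂⁴: CFSE(tet) = -0.8Δₜ = -0.8 × (4/9)(7630) = -2713 cm⁻¹.
OSPE = CFSE(oct) − CFSE(tet) = -9156 − (-2713) = -6443 cm⁻¹.

-6443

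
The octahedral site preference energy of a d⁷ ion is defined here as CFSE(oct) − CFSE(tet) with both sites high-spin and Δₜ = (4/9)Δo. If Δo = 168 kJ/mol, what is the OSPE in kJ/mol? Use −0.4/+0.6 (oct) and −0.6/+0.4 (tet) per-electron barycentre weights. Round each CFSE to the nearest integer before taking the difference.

Octahedral (high-spin): t₂g⁵ eg², CFSE = 5(−0.4) + 2(+0.6) = -0.8Δo = -0.8 × 168 = -134 kJ/mol.
Tetrahedral: e⁴ t₂³, CFSE = 4(−0.6) + 3(+0.4) = -1.2Δₜ = -1.2 × (4/9) × 168 = -90 kJ/mol.
Subtracting, OSPE = -134 − (-90) = -44 kJ/mol.

-44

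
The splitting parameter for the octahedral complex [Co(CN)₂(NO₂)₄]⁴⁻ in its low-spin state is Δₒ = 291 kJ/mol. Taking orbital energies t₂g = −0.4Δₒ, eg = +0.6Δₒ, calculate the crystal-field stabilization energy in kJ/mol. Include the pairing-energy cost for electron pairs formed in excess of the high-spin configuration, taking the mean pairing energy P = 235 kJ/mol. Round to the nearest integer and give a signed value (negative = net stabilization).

Ligand charges: 2×(-1) from CN⁻ and 4×(-1) from NO₂⁻ sum to -6; with overall charge -4, Co is +2.
Co is in group 9, so Co²⁺ is d⁷ (9 − 2 = 7).
Configuration: t₂g⁶ eg¹.
CFSE(orbital) = 6×(-0.4Δₒ) + 1×(0.6Δₒ) = -1.8Δₒ; with Δₒ = 291 kJ/mol that is -524 kJ/mol.
High-spin d⁷ would be t₂g⁵ eg² with 2 pairs; low-spin has 3, so 1 excess pair costs +1P = +235 kJ/mol.
Overall CFSE = -524 + 235 = -289 kJ/mol.

-289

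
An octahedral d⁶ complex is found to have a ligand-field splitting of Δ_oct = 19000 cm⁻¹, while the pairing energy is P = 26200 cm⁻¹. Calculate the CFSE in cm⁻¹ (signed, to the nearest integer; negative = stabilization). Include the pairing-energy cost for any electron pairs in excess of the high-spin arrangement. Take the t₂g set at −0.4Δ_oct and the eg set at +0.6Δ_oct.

-7600

Here Δ_oct < P (19000 < 26200), so the high-spin state is favoured.
That gives t₂g⁴ eg².
Orbital CFSE = -0.4Δ_oct = -0.4 × 19000 = -7600 cm⁻¹.
High-spin has no excess pairs, so no pairing correction applies.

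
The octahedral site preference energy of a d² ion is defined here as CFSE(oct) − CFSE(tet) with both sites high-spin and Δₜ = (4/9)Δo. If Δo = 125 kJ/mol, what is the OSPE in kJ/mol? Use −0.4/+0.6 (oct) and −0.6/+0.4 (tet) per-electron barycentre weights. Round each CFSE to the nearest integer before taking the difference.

-33

Octahedral (high-spin): t₂g² eg⁰, CFSE = 2(−0.4) + 0(+0.6) = -0.8Δo = -0.8 × 125 = -100 kJ/mol.
Tetrahedral e² t₂⁰ gives -1.2Δₜ = -1.2 × (4/9) × 125 = -67 kJ/mol.
Subtracting, OSPE = -100 − (-67) = -33 kJ/mol.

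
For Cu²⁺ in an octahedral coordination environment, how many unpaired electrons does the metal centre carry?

Cu is in group 11, so Cu²⁺ is d⁹ (11 − 2 = 9).
Configuration: t2g^6 e_g^3, giving 1 unpaired electron.

1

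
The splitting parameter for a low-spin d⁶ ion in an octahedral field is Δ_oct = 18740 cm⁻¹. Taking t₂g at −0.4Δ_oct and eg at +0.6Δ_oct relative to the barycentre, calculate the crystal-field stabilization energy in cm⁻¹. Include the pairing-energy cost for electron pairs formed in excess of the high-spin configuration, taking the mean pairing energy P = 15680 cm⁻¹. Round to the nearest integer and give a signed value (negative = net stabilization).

-13616

Configuration: t₂g⁶ eg⁰.
Orbital CFSE = 6(-0.4) + 0(0.6) = -2.4Δ_oct = -2.4 × 18740 = -44976 cm⁻¹.
High-spin d⁶ would be t₂g⁴ eg² with 1 pair; low-spin has 3, so 2 excess pairs cost +2P = +31360 cm⁻¹.
Overall CFSE = -44976 + 31360 = -13616 cm⁻¹.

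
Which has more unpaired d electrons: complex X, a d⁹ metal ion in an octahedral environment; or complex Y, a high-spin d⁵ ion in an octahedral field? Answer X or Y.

Y

X: t₂g⁶ eg³ → 1 unpaired.
Y: t₂g³ eg² → 5 unpaired.
So Y has more unpaired electrons.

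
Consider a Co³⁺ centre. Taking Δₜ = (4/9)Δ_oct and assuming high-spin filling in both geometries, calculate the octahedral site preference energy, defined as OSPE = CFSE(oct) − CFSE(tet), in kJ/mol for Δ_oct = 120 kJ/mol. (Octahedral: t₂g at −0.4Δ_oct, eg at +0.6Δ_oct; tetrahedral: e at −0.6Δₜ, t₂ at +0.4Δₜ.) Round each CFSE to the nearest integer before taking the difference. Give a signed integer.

Group 9 minus oxidation state +3 gives a d⁶ configuration for Co³⁺.
Octahedral high-spin t2g^4 e_g^2: CFSE = -0.4 × 120 = -48 kJ/mol.
In a tetrahedral site the filling is e^3 t2^3: CFSE(tet) = -0.6Δₜ = -0.6 × (4/9)(120) = -32 kJ/mol.
OSPE = -48 − (-32) = -16 kJ/mol.

-16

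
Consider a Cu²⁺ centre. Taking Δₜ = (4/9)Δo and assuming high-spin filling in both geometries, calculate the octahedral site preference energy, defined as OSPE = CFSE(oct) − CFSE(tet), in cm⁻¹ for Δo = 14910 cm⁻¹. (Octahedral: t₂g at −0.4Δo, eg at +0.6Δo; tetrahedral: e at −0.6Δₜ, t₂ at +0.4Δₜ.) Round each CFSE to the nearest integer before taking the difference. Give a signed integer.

Cu²⁺: group 11, so d-count = 11 − 2 = 9.
Octahedral (high-spin): t2g^6 e_g^3, CFSE = 6(−0.4) + 3(+0.6) = -0.6Δo = -0.6 × 14910 = -8946 cm⁻¹.
In a tetrahedral site the filling is e^4 t2^5: CFSE(tet) = -0.4Δₜ = -0.4 × (4/9)(14910) = -2651 cm⁻¹.
Subtracting, OSPE = -8946 − (-2651) = -6295 cm⁻¹.

-6295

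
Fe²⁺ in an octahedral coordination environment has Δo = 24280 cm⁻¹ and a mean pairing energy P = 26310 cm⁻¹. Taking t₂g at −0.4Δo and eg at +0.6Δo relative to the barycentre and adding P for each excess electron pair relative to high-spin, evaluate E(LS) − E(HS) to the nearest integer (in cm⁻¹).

4060

Fe sits in group 8; removing 2 electrons leaves Fe²⁺ with 8 − 2 = 6 d electrons.
High-spin: t₂g⁴ eg², CFSE = -0.4Δo = -9712 cm⁻¹.
Low-spin: t₂g⁶ eg⁰, orbital CFSE = -2.4Δo = -58272 cm⁻¹; plus 2 excess pairs × P = +52620 cm⁻¹; total -5652 cm⁻¹.
The difference is -5652 − (-9712) = 4060 cm⁻¹, so high-spin lies lower.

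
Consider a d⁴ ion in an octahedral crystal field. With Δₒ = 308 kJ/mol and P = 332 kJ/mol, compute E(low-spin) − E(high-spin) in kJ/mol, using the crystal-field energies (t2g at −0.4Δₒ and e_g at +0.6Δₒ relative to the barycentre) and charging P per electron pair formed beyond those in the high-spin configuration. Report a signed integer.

24

High-spin: t2g^3 e_g^1, CFSE = -0.6Δₒ = -185 kJ/mol.
Low-spin: t2g^4 e_g^0, orbital CFSE = -1.6Δₒ = -493 kJ/mol; plus 1 excess pair × P = +332 kJ/mol; total -161 kJ/mol.
The difference is -161 − (-185) = 24 kJ/mol, so high-spin lies lower.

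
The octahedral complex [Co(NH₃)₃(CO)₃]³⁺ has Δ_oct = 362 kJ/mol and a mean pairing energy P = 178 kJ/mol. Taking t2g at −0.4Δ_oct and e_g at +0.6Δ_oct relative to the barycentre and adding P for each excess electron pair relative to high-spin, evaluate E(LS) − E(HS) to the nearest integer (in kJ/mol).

Ligand charges: 3×(+0) from NH₃ and 3×(+0) from CO sum to +0; with overall charge +3, Co is +3.
Group 9 minus oxidation state +3 gives a d⁶ configuration for Co³⁺.
In the high-spin limit (t2g^4 e_g^2) the orbital term is -0.4Δ_oct = -145 kJ/mol, with no excess pairing.
Low-spin: t2g^6 e_g^0, orbital CFSE = -2.4Δ_oct = -869 kJ/mol; plus 2 excess pairs × P = +356 kJ/mol; total -513 kJ/mol.
The difference is -513 − (-145) = -368 kJ/mol, so low-spin lies lower.

-368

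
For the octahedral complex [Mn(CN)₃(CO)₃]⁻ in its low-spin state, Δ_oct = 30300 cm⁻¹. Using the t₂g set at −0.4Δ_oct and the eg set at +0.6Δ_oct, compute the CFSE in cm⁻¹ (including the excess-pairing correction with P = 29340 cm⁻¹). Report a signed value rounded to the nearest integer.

-1920

Ligand charges: 3×(-1) from CN⁻ and 3×(+0) from CO sum to -3; with overall charge -1, Mn is +2.
Mn²⁺: group 7, so d-count = 7 − 2 = 5.
Configuration: t₂g⁵ eg⁰.
CFSE(orbital) = 5×(-0.4Δ_oct) + 0×(0.6Δ_oct) = -2.0Δ_oct; with Δ_oct = 30300 cm⁻¹ that is -60600 cm⁻¹.
High-spin d⁵ would be t₂g³ eg² with 0 pairs; low-spin has 2, so 2 excess pairs cost +2P = +58680 cm⁻¹.
Combining: -60600 + 58680 = -1920 cm⁻¹.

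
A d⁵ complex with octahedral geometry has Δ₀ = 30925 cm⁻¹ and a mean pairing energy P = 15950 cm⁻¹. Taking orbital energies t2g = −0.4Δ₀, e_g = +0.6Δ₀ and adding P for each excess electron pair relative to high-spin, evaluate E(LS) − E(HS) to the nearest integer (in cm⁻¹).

-29950

High-spin d⁵ fills as t2g^3 e_g^2 with CFSE 3(−0.4) + 2(+0.6) = 0.0Δ₀ = 0 cm⁻¹.
For low-spin the configuration is t2g^5 e_g^0: orbital energy -2.0 × 30925 = -61850 cm⁻¹, and 2 additional pairs relative to high-spin add 31900 cm⁻¹, giving -29950 cm⁻¹.
The difference is -29950 − (0) = -29950 cm⁻¹, so low-spin lies lower.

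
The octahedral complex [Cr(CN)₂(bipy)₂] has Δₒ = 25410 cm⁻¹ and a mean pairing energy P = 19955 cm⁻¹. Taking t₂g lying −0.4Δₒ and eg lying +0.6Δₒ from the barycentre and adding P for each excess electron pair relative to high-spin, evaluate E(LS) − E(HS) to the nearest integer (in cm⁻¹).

Ligand charges: 2×(-1) from CN⁻ and 2×(+0) from bipy sum to -2; with overall charge +0, Cr is +2.
Cr²⁺: group 6, so d-count = 6 − 2 = 4.
High-spin d⁴ fills as t₂g³ eg¹ with CFSE 3(−0.4) + 1(+0.6) = -0.6Δₒ = -15246 cm⁻¹.
For low-spin the configuration is t₂g⁴ eg⁰: orbital energy -1.6 × 25410 = -40656 cm⁻¹, and 1 additional pair relative to high-spin adds 19955 cm⁻¹, giving -20701 cm⁻¹.
E(LS) − E(HS) = -20701 − (-15246) = -5455 cm⁻¹.

-5455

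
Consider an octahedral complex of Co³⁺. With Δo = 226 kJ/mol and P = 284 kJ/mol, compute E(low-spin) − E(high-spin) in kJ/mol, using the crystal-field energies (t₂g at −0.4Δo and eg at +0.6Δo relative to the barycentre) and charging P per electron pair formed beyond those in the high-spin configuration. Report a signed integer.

116

Co³⁺: group 9, so d-count = 9 − 3 = 6.
High-spin d⁶ fills as t₂g⁴ eg² with CFSE 4(−0.4) + 2(+0.6) = -0.4Δo = -90 kJ/mol.
Low-spin t₂g⁶ eg⁰ gives -2.4Δo = -542 kJ/mol, but forming 2 extra pairs costs 2P = 568 kJ/mol, so E(LS) = -542 + 568 = 26 kJ/mol.
E(LS) − E(HS) = 26 − (-90) = 116 kJ/mol.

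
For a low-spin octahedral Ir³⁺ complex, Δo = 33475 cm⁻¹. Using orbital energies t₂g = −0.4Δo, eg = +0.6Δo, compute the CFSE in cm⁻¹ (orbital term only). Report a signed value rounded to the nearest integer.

-80340

Group 9 minus oxidation state +3 gives a d⁶ configuration for Ir³⁺.
Configuration: t₂g⁶ eg⁰.
CFSE(orbital) = 6×(-0.4Δo) + 0×(0.6Δo) = -2.4Δo; with Δo = 33475 cm⁻¹ that is -80340 cm⁻¹.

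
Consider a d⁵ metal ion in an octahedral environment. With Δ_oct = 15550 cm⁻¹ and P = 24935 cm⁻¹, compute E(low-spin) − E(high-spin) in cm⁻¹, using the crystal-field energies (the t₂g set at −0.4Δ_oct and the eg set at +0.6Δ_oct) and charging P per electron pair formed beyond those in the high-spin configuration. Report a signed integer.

18770

High-spin: t₂g³ eg², CFSE = 0.0Δ_oct = 0 cm⁻¹.
Low-spin t₂g⁵ eg⁰ gives -2.0Δ_oct = -31100 cm⁻¹, but forming 2 extra pairs costs 2P = 49870 cm⁻¹, so E(LS) = -31100 + 49870 = 18770 cm⁻¹.
E(LS) − E(HS) = 18770 − (0) = 18770 cm⁻¹.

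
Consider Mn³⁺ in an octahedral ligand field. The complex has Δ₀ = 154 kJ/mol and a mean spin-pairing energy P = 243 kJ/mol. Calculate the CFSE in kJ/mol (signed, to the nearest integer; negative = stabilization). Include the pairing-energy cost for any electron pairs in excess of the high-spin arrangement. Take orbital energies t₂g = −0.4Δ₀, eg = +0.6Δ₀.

-92

Mn is in group 7, so Mn³⁺ is d⁴ (7 − 3 = 4).
Δ₀ < P, so pairing is avoided: the ground state is high-spin.
Configuration: t₂g³ eg¹.
Orbital CFSE = -0.6Δ₀ = -0.6 × 154 = -92 kJ/mol.
High-spin has no excess pairs, so no pairing correction applies.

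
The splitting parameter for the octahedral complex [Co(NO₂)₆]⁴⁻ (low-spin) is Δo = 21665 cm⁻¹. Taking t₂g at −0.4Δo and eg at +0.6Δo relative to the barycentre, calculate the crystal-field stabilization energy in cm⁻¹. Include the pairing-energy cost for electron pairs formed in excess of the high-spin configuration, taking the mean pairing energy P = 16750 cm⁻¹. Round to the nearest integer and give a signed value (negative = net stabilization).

-22247

Each NO₂⁻ contributes -1; 6 × (-1) = -6. With overall charge -4, Co is in the +2 oxidation state.
Co is in group 9, so Co²⁺ is d⁷ (9 − 2 = 7).
Electron filling gives t₂g⁶ eg¹.
The orbital stabilization is -1.8Δo = -1.8 × 21665 = -38997 cm⁻¹.
High-spin d⁷ would be t₂g⁵ eg² with 2 pairs; low-spin has 3, so 1 excess pair costs +1P = +16750 cm⁻¹.
Net CFSE = -38997 + 16750 = -22247 cm⁻¹.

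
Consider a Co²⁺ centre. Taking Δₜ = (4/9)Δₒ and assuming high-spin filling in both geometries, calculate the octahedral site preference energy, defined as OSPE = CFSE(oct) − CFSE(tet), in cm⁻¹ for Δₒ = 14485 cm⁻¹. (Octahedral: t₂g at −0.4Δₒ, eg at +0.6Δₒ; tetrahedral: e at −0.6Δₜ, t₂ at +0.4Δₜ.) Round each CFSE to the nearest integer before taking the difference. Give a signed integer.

-3863

Group 9 minus oxidation state +2 gives a d⁷ configuration for Co²⁺.
Octahedral high-spin t₂g⁵ eg²: CFSE = -0.8 × 14485 = -11588 cm⁻¹.
Tetrahedral: e⁴ t₂³, CFSE = 4(−0.6) + 3(+0.4) = -1.2Δₜ = -1.2 × (4/9) × 14485 = -7725 cm⁻¹.
Subtracting, OSPE = -11588 − (-7725) = -3863 cm⁻¹.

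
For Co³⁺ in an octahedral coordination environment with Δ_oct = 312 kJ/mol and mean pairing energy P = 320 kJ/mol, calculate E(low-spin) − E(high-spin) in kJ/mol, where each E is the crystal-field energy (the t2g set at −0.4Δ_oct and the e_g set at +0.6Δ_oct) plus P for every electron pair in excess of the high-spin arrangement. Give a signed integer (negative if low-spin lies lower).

16

Co is in group 9, so Co³⁺ is d⁶ (9 − 3 = 6).
High-spin: t2g^4 e_g^2, CFSE = -0.4Δ_oct = -125 kJ/mol.
Low-spin t2g^6 e_g^0 gives -2.4Δ_oct = -749 kJ/mol, but forming 2 extra pairs costs 2P = 640 kJ/mol, so E(LS) = -749 + 640 = -109 kJ/mol.
Thus E(LS) − E(HS) = 16 kJ/mol.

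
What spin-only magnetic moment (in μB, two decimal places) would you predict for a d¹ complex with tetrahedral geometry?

With tetrahedral geometry the complex is necessarily high-spin.
Configuration: e¹ t₂⁰ → 1 unpaired electron.
μ(spin-only) = √[1(1+2)] = √3 ≈ 1.73 μB.

1.73 μB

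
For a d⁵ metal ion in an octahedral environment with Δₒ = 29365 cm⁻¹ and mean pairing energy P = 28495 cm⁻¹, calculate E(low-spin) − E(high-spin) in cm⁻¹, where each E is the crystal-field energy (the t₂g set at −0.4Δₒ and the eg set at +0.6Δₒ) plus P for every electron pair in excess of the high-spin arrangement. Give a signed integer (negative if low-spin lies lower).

-1740

High-spin: t₂g³ eg², CFSE = 0.0Δₒ = 0 cm⁻¹.
For low-spin the configuration is t₂g⁵ eg⁰: orbital energy -2.0 × 29365 = -58730 cm⁻¹, and 2 additional pairs relative to high-spin add 56990 cm⁻¹, giving -1740 cm⁻¹.
E(LS) − E(HS) = -1740 − (0) = -1740 cm⁻¹.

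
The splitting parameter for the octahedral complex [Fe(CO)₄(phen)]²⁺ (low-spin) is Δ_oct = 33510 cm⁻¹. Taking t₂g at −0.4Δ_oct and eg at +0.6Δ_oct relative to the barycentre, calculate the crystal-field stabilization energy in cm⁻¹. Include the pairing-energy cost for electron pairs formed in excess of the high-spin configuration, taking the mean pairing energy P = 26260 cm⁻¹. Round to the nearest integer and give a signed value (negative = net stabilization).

-27904

Ligand charges: 4×(+0) from CO and 1×(+0) from phen sum to +0; with overall charge +2, Fe is +2.
Fe is in group 8, so Fe²⁺ is d⁶ (8 − 2 = 6).
Configuration: t₂g⁶ eg⁰.
Orbital CFSE = 6(-0.4) + 0(0.6) = -2.4Δ_oct = -2.4 × 33510 = -80424 cm⁻¹.
High-spin d⁶ would be t₂g⁴ eg² with 1 pair; low-spin has 3, so 2 excess pairs cost +2P = +52520 cm⁻¹.
Overall CFSE = -80424 + 52520 = -27904 cm⁻¹.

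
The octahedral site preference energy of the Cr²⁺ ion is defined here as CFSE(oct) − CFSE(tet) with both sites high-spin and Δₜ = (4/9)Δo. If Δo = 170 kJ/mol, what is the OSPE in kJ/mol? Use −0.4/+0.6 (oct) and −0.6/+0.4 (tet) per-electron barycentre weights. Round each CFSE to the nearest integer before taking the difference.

Cr is in group 6, so Cr²⁺ is d⁴ (6 − 2 = 4).
Octahedral high-spin t₂g³ eg¹: CFSE = -0.6 × 170 = -102 kJ/mol.
Tetrahedral: e² t₂², CFSE = 2(−0.6) + 2(+0.4) = -0.4Δₜ = -0.4 × (4/9) × 170 = -30 kJ/mol.
OSPE = -102 − (-30) = -72 kJ/mol.

-72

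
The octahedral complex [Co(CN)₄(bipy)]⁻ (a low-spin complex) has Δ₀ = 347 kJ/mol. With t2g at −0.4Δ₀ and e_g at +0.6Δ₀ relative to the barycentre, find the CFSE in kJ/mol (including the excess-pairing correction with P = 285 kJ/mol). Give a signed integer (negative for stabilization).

Ligand charges: 4×(-1) from CN⁻ and 1×(+0) from bipy sum to -4; with overall charge -1, Co is +3.
Co sits in group 9; removing 3 electrons leaves Co³⁺ with 9 − 3 = 6 d electrons.
Configuration: t2g^6 e_g^0.
The orbital stabilization is -2.4Δ₀ = -2.4 × 347 = -833 kJ/mol.
High-spin d⁶ would be t2g^4 e_g^2 with 1 pair; low-spin has 3, so 2 excess pairs cost +2P = +570 kJ/mol.
Overall CFSE = -833 + 570 = -263 kJ/mol.

-263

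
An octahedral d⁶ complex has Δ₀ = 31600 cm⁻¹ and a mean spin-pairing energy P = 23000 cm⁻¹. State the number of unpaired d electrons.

0

Δ₀ > P, so pairing is preferred: the ground state is low-spin.
Filling d⁶ accordingly: t2g^6 e_g^0.
Unpaired electrons: 0.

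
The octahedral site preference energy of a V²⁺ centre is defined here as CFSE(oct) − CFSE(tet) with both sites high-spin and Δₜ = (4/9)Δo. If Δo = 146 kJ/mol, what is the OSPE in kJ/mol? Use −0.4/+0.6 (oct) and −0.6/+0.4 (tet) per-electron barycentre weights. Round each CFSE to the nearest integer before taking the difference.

V sits in group 5; removing 2 electrons leaves V²⁺ with 5 − 2 = 3 d electrons.
Octahedral (high-spin): t₂g³ eg⁰, CFSE = 3(−0.4) + 0(+0.6) = -1.2Δo = -1.2 × 146 = -175 kJ/mol.
Tetrahedral e² t₂¹ gives -0.8Δₜ = -0.8 × (4/9) × 146 = -52 kJ/mol.
OSPE = CFSE(oct) − CFSE(tet) = -175 − (-52) = -123 kJ/mol.

-123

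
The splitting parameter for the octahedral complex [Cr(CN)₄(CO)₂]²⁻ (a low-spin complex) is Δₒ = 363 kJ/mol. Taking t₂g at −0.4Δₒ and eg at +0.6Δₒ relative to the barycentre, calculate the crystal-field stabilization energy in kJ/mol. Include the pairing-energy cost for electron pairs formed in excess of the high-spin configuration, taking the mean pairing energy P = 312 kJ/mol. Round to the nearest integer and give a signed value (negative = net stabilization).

Ligand charges: 4×(-1) from CN⁻ and 2×(+0) from CO sum to -4; with overall charge -2, Cr is +2.
Group 6 minus oxidation state +2 gives a d⁴ configuration for Cr²⁺.
Configuration: t₂g⁴ eg⁰.
Orbital CFSE = 4(-0.4) + 0(0.6) = -1.6Δₒ = -1.6 × 363 = -581 kJ/mol.
Relative to high-spin t₂g³ eg¹ (0 paired), the low-spin configuration has 1 additional pair, contributing +1 × 312 = +312 kJ/mol.
Overall CFSE = -581 + 312 = -269 kJ/mol.

-269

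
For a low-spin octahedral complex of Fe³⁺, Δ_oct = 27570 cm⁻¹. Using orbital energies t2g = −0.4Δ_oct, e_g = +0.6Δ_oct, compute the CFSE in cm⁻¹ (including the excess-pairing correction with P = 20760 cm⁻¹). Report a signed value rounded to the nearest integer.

Fe is in group 8, so Fe³⁺ is d⁵ (8 − 3 = 5).
Electron filling gives t2g^5 e_g^0.
The orbital stabilization is -2.0Δ_oct = -2.0 × 27570 = -55140 cm⁻¹.
Relative to high-spin t2g^3 e_g^2 (0 paired), the low-spin configuration has 2 additional pairs, contributing +2 × 20760 = +41520 cm⁻¹.
Net CFSE = -55140 + 41520 = -13620 cm⁻¹.

-13620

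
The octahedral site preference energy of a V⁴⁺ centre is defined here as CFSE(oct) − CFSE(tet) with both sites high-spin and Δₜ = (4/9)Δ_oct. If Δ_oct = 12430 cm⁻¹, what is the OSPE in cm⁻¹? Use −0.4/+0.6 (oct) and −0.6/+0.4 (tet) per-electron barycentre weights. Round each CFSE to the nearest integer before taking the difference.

Group 5 minus oxidation state +4 gives a d¹ configuration for V⁴⁺.
In an octahedral site d¹ (HS) is t₂g¹ eg⁰, giving CFSE(oct) = -0.4Δ_oct = -4972 cm⁻¹.
Tetrahedral: e¹ t₂⁰, CFSE = 1(−0.6) + 0(+0.4) = -0.6Δₜ = -0.6 × (4/9) × 12430 = -3315 cm⁻¹.
OSPE = CFSE(oct) − CFSE(tet) = -4972 − (-3315) = -1657 cm⁻¹.

-1657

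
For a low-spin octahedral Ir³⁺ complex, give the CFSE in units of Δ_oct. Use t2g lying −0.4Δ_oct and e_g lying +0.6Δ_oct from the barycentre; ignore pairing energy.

-2.4 Δ_oct

Ir sits in group 9; removing 3 electrons leaves Ir³⁺ with 9 − 3 = 6 d electrons.
Configuration: t2g^6 e_g^0.
CFSE = 6(-0.4Δ_oct) + 0(0.6Δ_oct) = -2.4Δ_oct + 0.0Δ_oct = -2.4Δ_oct.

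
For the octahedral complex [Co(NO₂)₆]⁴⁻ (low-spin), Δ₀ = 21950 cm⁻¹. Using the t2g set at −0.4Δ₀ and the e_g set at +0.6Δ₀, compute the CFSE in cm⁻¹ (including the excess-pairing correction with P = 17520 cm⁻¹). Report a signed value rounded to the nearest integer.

-21990

Each NO₂⁻ contributes -1; 6 × (-1) = -6. With overall charge -4, Co is in the +2 oxidation state.
Group 9 minus oxidation state +2 gives a d⁷ configuration for Co²⁺.
The d⁷ electrons fill as t2g^6 e_g^1.
CFSE(orbital) = 6×(-0.4Δ₀) + 1×(0.6Δ₀) = -1.8Δ₀; with Δ₀ = 21950 cm⁻¹ that is -39510 cm⁻¹.
High-spin d⁷ would be t2g^5 e_g^2 with 2 pairs; low-spin has 3, so 1 excess pair costs +1P = +17520 cm⁻¹.
Net CFSE = -39510 + 17520 = -21990 cm⁻¹.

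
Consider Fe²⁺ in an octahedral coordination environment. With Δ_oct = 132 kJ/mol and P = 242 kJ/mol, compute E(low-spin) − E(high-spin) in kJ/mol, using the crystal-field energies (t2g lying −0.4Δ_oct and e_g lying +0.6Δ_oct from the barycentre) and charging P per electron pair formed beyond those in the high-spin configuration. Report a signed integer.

220

Fe sits in group 8; removing 2 electrons leaves Fe²⁺ with 8 − 2 = 6 d electrons.
High-spin: t2g^4 e_g^2, CFSE = -0.4Δ_oct = -53 kJ/mol.
For low-spin the configuration is t2g^6 e_g^0: orbital energy -2.4 × 132 = -317 kJ/mol, and 2 additional pairs relative to high-spin add 484 kJ/mol, giving 167 kJ/mol.
The difference is 167 − (-53) = 220 kJ/mol, so high-spin lies lower.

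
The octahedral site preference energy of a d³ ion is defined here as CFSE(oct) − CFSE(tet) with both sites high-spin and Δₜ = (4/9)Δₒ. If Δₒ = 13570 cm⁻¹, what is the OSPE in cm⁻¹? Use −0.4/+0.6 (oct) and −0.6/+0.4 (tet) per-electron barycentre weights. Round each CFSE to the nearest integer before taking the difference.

Octahedral high-spin t2g^3 e_g^0: CFSE = -1.2 × 13570 = -16284 cm⁻¹.
Tetrahedral e^2 t2^1 gives -0.8Δₜ = -0.8 × (4/9) × 13570 = -4825 cm⁻¹.
OSPE = -16284 − (-4825) = -11459 cm⁻¹.

-11459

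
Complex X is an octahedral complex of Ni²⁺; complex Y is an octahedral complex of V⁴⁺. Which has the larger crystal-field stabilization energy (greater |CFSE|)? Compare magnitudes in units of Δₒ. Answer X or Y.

X

X: Ni sits in group 10; removing 2 electrons leaves Ni²⁺ with 10 − 2 = 8 d electrons; t2g^6 e_g^2, CFSE = -1.2Δₒ.
Y: V sits in group 5; removing 4 electrons leaves V⁴⁺ with 5 − 4 = 1 d electrons; t₂g¹ eg⁰, CFSE = -0.4Δₒ.
So X has the larger |CFSE|.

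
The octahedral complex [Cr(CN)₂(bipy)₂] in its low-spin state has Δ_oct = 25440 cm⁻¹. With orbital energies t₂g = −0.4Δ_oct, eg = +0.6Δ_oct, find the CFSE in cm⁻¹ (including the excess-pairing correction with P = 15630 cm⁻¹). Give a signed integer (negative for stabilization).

-25074

Ligand charges: 2×(-1) from CN⁻ and 2×(+0) from bipy sum to -2; with overall charge +0, Cr is +2.
Cr is in group 6, so Cr²⁺ is d⁴ (6 − 2 = 4).
The d⁴ electrons fill as t₂g⁴ eg⁰.
CFSE(orbital) = 4×(-0.4Δ_oct) + 0×(0.6Δ_oct) = -1.6Δ_oct; with Δ_oct = 25440 cm⁻¹ that is -40704 cm⁻¹.
High-spin d⁴ would be t₂g³ eg¹ with 0 pairs; low-spin has 1, so 1 excess pair costs +1P = +15630 cm⁻¹.
Overall CFSE = -40704 + 15630 = -25074 cm⁻¹.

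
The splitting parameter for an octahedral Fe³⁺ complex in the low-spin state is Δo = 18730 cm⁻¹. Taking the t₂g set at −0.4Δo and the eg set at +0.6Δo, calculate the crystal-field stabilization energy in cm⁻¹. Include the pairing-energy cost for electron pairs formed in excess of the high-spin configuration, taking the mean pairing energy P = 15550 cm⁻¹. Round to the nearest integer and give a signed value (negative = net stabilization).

Fe sits in group 8; removing 3 electrons leaves Fe³⁺ with 8 − 3 = 5 d electrons.
The d⁵ electrons fill as t₂g⁵ eg⁰.
CFSE(orbital) = 5×(-0.4Δo) + 0×(0.6Δo) = -2.0Δo; with Δo = 18730 cm⁻¹ that is -37460 cm⁻¹.
Pairing penalty: 2 pairs vs 0 in the high-spin reference → 2 extra × P = 31100 cm⁻¹.
Net CFSE = -37460 + 31100 = -6360 cm⁻¹.

-6360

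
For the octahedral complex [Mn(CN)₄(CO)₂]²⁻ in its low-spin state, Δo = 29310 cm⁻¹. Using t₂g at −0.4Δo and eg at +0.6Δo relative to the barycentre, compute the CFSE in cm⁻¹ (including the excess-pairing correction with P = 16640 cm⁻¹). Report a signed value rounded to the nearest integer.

-25340

Ligand charges: 4×(-1) from CN⁻ and 2×(+0) from CO sum to -4; with overall charge -2, Mn is +2.
Group 7 minus oxidation state +2 gives a d⁵ configuration for Mn²⁺.
Electron filling gives t₂g⁵ eg⁰.
CFSE(orbital) = 5×(-0.4Δo) + 0×(0.6Δo) = -2.0Δo; with Δo = 29310 cm⁻¹ that is -58620 cm⁻¹.
Pairing penalty: 2 pairs vs 0 in the high-spin reference → 2 extra × P = 33280 cm⁻¹.
Net CFSE = -58620 + 33280 = -25340 cm⁻¹.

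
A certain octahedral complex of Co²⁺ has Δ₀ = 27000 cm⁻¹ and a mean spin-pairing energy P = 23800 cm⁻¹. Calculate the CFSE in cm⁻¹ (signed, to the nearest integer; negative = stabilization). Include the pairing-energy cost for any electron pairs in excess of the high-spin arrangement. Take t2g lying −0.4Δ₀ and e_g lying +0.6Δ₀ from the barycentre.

Co²⁺: group 9, so d-count = 9 − 2 = 7.
Here Δ₀ > P (27000 > 23800), so the low-spin state is favoured.
That gives t2g^6 e_g^1.
Orbital CFSE = -1.8Δ₀ = -1.8 × 27000 = -48600 cm⁻¹.
Excess pairs vs high-spin: 3 − 2 = 1; pairing cost = +23800 cm⁻¹.
Net CFSE = -48600 + 23800 = -24800 cm⁻¹.

-24800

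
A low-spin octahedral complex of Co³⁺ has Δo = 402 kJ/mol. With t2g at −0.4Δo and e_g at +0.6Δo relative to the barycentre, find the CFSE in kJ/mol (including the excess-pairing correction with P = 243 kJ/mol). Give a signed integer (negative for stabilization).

Co³⁺: group 9, so d-count = 9 − 3 = 6.
The d⁶ electrons fill as t2g^6 e_g^0.
The orbital stabilization is -2.4Δo = -2.4 × 402 = -965 kJ/mol.
Relative to high-spin t2g^4 e_g^2 (1 paired), the low-spin configuration has 2 additional pairs, contributing +2 × 243 = +486 kJ/mol.
Net CFSE = -965 + 486 = -479 kJ/mol.

-479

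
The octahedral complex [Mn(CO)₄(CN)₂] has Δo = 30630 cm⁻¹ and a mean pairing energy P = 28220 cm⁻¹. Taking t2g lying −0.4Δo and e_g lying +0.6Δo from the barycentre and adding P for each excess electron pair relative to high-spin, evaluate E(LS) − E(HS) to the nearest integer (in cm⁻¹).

Ligand charges: 4×(+0) from CO and 2×(-1) from CN⁻ sum to -2; with overall charge +0, Mn is +2.
Mn²⁺: group 7, so d-count = 7 − 2 = 5.
High-spin: t2g^3 e_g^2, CFSE = 0.0Δo = 0 cm⁻¹.
Low-spin t2g^5 e_g^0 gives -2.0Δo = -61260 cm⁻¹, but forming 2 extra pairs costs 2P = 56440 cm⁻¹, so E(LS) = -61260 + 56440 = -4820 cm⁻¹.
Thus E(LS) − E(HS) = -4820 cm⁻¹.

-4820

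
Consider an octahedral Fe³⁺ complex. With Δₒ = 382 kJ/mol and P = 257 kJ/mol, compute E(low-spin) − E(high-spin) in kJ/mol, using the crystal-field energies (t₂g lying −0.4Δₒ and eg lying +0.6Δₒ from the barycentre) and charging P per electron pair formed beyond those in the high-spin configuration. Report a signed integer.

-250

Fe is in group 8, so Fe³⁺ is d⁵ (8 − 3 = 5).
High-spin: t₂g³ eg², CFSE = 0.0Δₒ = 0 kJ/mol.
For low-spin the configuration is t₂g⁵ eg⁰: orbital energy -2.0 × 382 = -764 kJ/mol, and 2 additional pairs relative to high-spin add 514 kJ/mol, giving -250 kJ/mol.
E(LS) − E(HS) = -250 − (0) = -250 kJ/mol.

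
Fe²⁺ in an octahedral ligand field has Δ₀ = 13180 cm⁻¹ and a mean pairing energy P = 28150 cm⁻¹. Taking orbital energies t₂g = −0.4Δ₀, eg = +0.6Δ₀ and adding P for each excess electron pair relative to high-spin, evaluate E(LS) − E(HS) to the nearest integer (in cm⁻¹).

Fe is in group 8, so Fe²⁺ is d⁶ (8 − 2 = 6).
High-spin d⁶ fills as t₂g⁴ eg² with CFSE 4(−0.4) + 2(+0.6) = -0.4Δ₀ = -5272 cm⁻¹.
Low-spin: t₂g⁶ eg⁰, orbital CFSE = -2.4Δ₀ = -31632 cm⁻¹; plus 2 excess pairs × P = +56300 cm⁻¹; total 24668 cm⁻¹.
E(LS) − E(HS) = 24668 − (-5272) = 29940 cm⁻¹.

29940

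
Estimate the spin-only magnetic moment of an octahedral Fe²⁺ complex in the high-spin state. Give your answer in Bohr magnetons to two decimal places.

Fe²⁺: group 8, so d-count = 8 − 2 = 6.
Configuration: t2g^4 e_g^2 → 4 unpaired electrons.
μ(spin-only) = √[4(4+2)] = √24 ≈ 4.90 Bohr magnetons.

4.90 Bohr magnetons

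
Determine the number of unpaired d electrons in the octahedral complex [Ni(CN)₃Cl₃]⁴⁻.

2

Ligand charges: 3×(-1) from CN⁻ and 3×(-1) from Cl⁻ sum to -6; with overall charge -4, Ni is +2.
Group 10 minus oxidation state +2 gives a d⁸ configuration for Ni²⁺.
Configuration: t2g^6 e_g^2, giving 2 unpaired electrons.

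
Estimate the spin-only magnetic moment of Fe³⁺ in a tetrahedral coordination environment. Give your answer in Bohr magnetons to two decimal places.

5.92 Bohr magnetons

Fe is in group 8, so Fe³⁺ is d⁵ (8 − 3 = 5).
With tetrahedral geometry the complex is necessarily high-spin.
Configuration: e^2 t2^3 → 5 unpaired electrons.
μ(spin-only) = √[5(5+2)] = √35 ≈ 5.92 Bohr magnetons.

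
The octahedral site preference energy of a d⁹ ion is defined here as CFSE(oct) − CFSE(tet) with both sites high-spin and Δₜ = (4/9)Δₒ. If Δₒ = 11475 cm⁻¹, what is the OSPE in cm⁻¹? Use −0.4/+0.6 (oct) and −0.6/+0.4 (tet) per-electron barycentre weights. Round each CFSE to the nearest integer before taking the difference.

Octahedral high-spin t2g^6 e_g^3: CFSE = -0.6 × 11475 = -6885 cm⁻¹.
In a tetrahedral site the filling is e^4 t2^5: CFSE(tet) = -0.4Δₜ = -0.4 × (4/9)(11475) = -2040 cm⁻¹.
OSPE = -6885 − (-2040) = -4845 cm⁻¹.

-4845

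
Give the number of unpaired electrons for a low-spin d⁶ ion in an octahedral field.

0

Configuration: t2g^6 e_g^0, giving 0 unpaired electrons.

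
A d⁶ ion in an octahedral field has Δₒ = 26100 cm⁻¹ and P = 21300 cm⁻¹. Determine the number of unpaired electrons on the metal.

0

Here Δₒ > P (26100 > 21300), so the low-spin state is favoured.
Configuration: t₂g⁶ eg⁰.
Unpaired electrons: 0.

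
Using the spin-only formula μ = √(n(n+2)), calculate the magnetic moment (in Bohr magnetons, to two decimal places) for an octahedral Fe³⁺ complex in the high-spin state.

Fe is in group 8, so Fe³⁺ is d⁵ (8 − 3 = 5).
Configuration: t₂g³ eg² → 5 unpaired electrons.
μ(spin-only) = √[5(5+2)] = √35 ≈ 5.92 Bohr magnetons.

5.92 Bohr magnetons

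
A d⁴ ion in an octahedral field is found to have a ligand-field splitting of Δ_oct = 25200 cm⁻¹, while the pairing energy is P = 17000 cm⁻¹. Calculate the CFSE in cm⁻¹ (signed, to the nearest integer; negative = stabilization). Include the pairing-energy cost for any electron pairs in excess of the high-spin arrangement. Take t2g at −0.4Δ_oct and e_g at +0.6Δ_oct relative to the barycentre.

-23320

Since Δ_oct = 25200 cm⁻¹ > P = 17000 cm⁻¹, the complex adopts the low-spin configuration.
Filling d⁴ accordingly: t2g^4 e_g^0.
Orbital CFSE = -1.6Δ_oct = -1.6 × 25200 = -40320 cm⁻¹.
Excess pairs vs high-spin: 1 − 0 = 1; pairing cost = +17000 cm⁻¹.
Net CFSE = -40320 + 17000 = -23320 cm⁻¹.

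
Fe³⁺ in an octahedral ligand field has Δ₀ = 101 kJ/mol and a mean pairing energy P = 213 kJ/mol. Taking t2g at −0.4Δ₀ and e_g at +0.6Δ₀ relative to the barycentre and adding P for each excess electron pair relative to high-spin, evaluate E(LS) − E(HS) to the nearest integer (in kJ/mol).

Fe is in group 8, so Fe³⁺ is d⁵ (8 − 3 = 5).
High-spin: t2g^3 e_g^2, CFSE = 0.0Δ₀ = 0 kJ/mol.
For low-spin the configuration is t2g^5 e_g^0: orbital energy -2.0 × 101 = -202 kJ/mol, and 2 additional pairs relative to high-spin add 426 kJ/mol, giving 224 kJ/mol.
Thus E(LS) − E(HS) = 224 kJ/mol.

224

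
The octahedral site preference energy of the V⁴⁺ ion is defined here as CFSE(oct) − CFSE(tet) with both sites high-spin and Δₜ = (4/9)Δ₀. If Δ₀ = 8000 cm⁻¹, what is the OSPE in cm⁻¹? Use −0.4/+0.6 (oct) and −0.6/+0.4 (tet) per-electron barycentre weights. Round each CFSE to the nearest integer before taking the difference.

-1067

V⁴⁺: group 5, so d-count = 5 − 4 = 1.
Octahedral (high-spin): t2g^1 e_g^0, CFSE = 1(−0.4) + 0(+0.6) = -0.4Δ₀ = -0.4 × 8000 = -3200 cm⁻¹.
Tetrahedral: e^1 t2^0, CFSE = 1(−0.6) + 0(+0.4) = -0.6Δₜ = -0.6 × (4/9) × 8000 = -2133 cm⁻¹.
OSPE = CFSE(oct) − CFSE(tet) = -3200 − (-2133) = -1067 cm⁻¹.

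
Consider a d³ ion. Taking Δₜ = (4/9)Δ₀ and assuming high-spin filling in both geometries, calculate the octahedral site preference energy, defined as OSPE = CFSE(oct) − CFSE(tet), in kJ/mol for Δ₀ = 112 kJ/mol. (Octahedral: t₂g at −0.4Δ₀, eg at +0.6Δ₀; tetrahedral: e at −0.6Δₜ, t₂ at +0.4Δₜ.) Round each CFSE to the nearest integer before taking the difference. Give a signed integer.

-94

Octahedral (high-spin): t₂g³ eg⁰, CFSE = 3(−0.4) + 0(+0.6) = -1.2Δ₀ = -1.2 × 112 = -134 kJ/mol.
Tetrahedral e² t₂¹ gives -0.8Δₜ = -0.8 × (4/9) × 112 = -40 kJ/mol.
OSPE = CFSE(oct) − CFSE(tet) = -134 − (-40) = -94 kJ/mol.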